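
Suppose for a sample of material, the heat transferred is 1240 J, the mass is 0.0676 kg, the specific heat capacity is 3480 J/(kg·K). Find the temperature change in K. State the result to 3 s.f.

5.27 K

Rearranging: ΔT = Q/(m·c).
Q = 1240 J; m = 0.0676 kg; c = 3480 J/(kg·K).
ΔT = 5.271 K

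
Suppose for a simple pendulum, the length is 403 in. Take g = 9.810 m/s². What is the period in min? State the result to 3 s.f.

0.107 min

Directly: T = 2π√(L/g).
L = 403 in = 10.24 m; g = 9.810 m/s².
T = 6.418 s
6.418 s × (1 min / 60.00 s) = 0.1070 min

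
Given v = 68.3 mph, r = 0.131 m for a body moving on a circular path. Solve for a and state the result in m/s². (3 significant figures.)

Directly: a = v²/r.
v = 68.3 mph = 30.53 m/s; r = 0.131 m.
a = 7116 m/s²

7120 m/s²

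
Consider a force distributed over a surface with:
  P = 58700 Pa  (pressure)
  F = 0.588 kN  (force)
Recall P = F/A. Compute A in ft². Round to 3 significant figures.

Solving P = F/A for A: A = F/P.
P = 58700 Pa; F = 0.588 kN = 588.0 N.
A = 0.01002 m²
0.01002 m² × (1 ft² / 0.09290 m²) = 0.1078 ft²

0.108 ft²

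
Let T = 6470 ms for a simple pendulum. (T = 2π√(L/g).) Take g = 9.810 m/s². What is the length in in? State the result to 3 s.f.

410 in

Rearranging: L = g·(T/2π)².
T = 6470 ms = 6.470 s; g = 9.810 m/s².
L = 10.40 m
10.40 m × (1 in / 0.02540 m) = 409.5 in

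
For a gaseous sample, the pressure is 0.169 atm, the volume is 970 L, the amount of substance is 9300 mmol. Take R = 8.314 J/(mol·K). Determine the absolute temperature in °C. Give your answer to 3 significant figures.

-58.3 °C

Solving PV = nRT for T: T = PV/(nR).
P = 0.169 atm = 17124 Pa; V = 970 L = 0.9700 m³; n = 9300 mmol = 9.300 mol; R = 8.314 J/(mol·K).
T = 214.8 K
214.8 K − 273.15 = -58.33 °C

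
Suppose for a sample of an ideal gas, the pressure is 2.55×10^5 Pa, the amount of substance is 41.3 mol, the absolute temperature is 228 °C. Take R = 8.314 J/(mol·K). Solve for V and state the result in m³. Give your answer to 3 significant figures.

Rearranging PV = nRT for V: V = nRT/P.
P = 2.55×10^5 Pa; n = 41.3 mol; T = 228 °C = 501.1 K; R = 8.314 J/(mol·K).
V = 0.6748 m³

0.675 m³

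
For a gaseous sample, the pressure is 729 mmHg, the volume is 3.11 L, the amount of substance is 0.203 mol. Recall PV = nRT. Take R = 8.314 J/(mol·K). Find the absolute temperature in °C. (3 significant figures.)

-94.1 °C

Rearranging PV = nRT for T: T = PV/(nR).
P = 729 mmHg = 97192 Pa; V = 3.11 L = 0.003110 m³; n = 0.203 mol; R = 8.314 J/(mol·K).
T = 179.1 K
179.1 K − 273.15 = -94.05 °C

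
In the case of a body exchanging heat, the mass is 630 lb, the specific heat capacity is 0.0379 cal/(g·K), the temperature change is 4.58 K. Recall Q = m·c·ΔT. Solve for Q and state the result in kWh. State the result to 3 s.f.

Q is given directly by: Q = mcΔT.
m = 630 lb = 285.8 kg; c = 0.0379 cal/(g·K) = 158.6 J/(kg·K); ΔT = 4.58 K.
Q = 2.075×10^5 J
2.075×10^5 J × (1 kWh / 3.600×10^6 J) = 0.05765 kWh

0.0577 kWh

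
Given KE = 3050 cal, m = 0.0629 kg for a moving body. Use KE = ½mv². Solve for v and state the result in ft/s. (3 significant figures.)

Rearranging KE = ½mv² for v: v = √(2·KE/m).
KE = 3050 cal = 12761 J; m = 0.0629 kg.
v = 637.0 m/s
637.0 m/s × (1 ft/s / 0.3048 m/s) = 2090 ft/s

2090 ft/s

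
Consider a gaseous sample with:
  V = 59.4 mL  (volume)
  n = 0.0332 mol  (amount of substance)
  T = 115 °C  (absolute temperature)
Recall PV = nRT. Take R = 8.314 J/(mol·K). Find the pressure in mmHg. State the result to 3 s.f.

Directly: P = nRT/V.
V = 59.4 mL = 5.940×10^-5 m³; n = 0.0332 mol; T = 115 °C = 388.1 K; R = 8.314 J/(mol·K).
P = 1.804×10^6 Pa
1.804×10^6 Pa × (1 mmHg / 133.3 Pa) = 13529 mmHg

13500 mmHg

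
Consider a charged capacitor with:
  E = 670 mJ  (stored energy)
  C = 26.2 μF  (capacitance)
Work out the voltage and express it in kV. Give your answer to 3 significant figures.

0.226 kV

Rearranging E = ½C·V² for V: V = √(2E/C).
E = 670 mJ = 0.6700 J; C = 26.2 μF = 2.620×10^-5 F.
V = 226.2 V
226.2 V × (1 kV / 1000 V) = 0.2262 kV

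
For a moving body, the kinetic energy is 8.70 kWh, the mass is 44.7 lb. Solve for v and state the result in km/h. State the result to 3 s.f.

Solving KE = ½mv² for v: v = √(2·KE/m).
KE = 8.70 kWh = 3.132×10^7 J; m = 44.7 lb = 20.28 kg.
v = 1758 m/s
1758 m/s × (1 km/h / 0.2778 m/s) = 6328 km/h

6330 km/h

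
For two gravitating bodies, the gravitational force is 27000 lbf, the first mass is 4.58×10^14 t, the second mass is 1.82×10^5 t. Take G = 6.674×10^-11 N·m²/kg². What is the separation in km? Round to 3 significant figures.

From Newton's law of gravitation: r = √(G·m₁m₂/F).
F = 27000 lbf = 1.201×10^5 N; m₁ = 4.58×10^14 t = 4.580×10^17 kg; m₂ = 1.82×10^5 t = 1.820×10^8 kg; G = 6.674×10^-11 N·m²/kg².
r = 2.152×10^5 m
2.152×10^5 m × (1 km / 1000 m) = 215.2 km

215 km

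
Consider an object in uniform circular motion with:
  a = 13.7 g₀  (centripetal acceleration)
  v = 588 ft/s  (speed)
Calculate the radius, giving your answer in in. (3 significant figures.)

9410 in

Solving a = v²/r for r: r = v²/a.
a = 13.7 g₀ = 134.4 m/s²; v = 588 ft/s = 179.2 m/s.
r = 239.1 m
239.1 m × (1 in / 0.02540 m) = 9413 in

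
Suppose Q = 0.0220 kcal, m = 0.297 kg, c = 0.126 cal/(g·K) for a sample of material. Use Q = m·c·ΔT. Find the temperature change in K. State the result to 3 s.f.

0.588 K

Solving Q = m·c·ΔT for ΔT: ΔT = Q/(m·c).
Q = 0.0220 kcal = 92.05 J; m = 0.297 kg; c = 0.126 cal/(g·K) = 527.2 J/(kg·K).
ΔT = 0.5879 K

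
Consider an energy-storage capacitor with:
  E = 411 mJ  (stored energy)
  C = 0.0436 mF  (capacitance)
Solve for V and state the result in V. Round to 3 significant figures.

Rearranging: V = √(2E/C).
E = 411 mJ = 0.4110 J; C = 0.0436 mF = 4.360×10^-5 F.
V = 137.3 V

137 V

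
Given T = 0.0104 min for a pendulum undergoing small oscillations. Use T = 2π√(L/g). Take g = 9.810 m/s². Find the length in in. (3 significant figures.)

Solving T = 2π√(L/g) for L: L = g·(T/2π)².
T = 0.0104 min = 0.6240 s; g = 9.810 m/s².
L = 0.09676 m
0.09676 m × (1 in / 0.02540 m) = 3.809 in

3.81 in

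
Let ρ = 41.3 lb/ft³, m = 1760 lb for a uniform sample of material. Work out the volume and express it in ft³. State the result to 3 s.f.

42.6 ft³

Solving ρ = m/V for V: V = m/ρ.
ρ = 41.3 lb/ft³ = 661.6 kg/m³; m = 1760 lb = 798.3 kg.
V = 1.207 m³
1.207 m³ × (1 ft³ / 0.02832 m³) = 42.62 ft³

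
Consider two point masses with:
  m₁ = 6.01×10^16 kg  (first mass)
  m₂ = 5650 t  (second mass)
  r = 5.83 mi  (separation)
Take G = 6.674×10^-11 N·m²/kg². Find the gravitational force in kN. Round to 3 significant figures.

257 kN

F is given directly by: F = Gm₁m₂/r².
m₁ = 6.01×10^16 kg; m₂ = 5650 t = 5.650×10^6 kg; r = 5.83 mi = 9382 m; G = 6.674×10^-11 N·m²/kg².
F = 2.574×10^5 N
2.574×10^5 N × (1 kN / 1000 N) = 257.4 kN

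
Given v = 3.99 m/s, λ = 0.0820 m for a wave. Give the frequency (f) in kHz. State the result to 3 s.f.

Rearranging v = f·λ for f: f = v/λ.
v = 3.99 m/s; λ = 0.0820 m.
f = 48.66 Hz
48.66 Hz × (1 kHz / 1000 Hz) = 0.04866 kHz

0.0487 kHz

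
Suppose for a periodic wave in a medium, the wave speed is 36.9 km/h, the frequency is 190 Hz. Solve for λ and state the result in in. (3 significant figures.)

Rearranging: λ = v/f.
v = 36.9 km/h = 10.25 m/s; f = 190 Hz.
λ = 0.05395 m
0.05395 m × (1 in / 0.02540 m) = 2.124 in

2.12 in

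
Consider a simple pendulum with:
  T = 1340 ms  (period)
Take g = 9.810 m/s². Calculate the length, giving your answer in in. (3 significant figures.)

Rearranging T = 2π√(L/g) for L: L = g·(T/2π)².
T = 1340 ms = 1.340 s; g = 9.810 m/s².
L = 0.4462 m
0.4462 m × (1 in / 0.02540 m) = 17.57 in

17.6 in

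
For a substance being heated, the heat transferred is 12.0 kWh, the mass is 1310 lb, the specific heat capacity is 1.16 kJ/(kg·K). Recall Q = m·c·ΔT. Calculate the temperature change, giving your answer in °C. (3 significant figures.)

Rearranging Q = m·c·ΔT for ΔT: ΔT = Q/(m·c).
Q = 12.0 kWh = 4.320×10^7 J; m = 1310 lb = 594.2 kg; c = 1.16 kJ/(kg·K) = 1160 J/(kg·K).
ΔT = 62.67 K
Since 1 °C = 1 K, 62.67 °C.

62.7 °C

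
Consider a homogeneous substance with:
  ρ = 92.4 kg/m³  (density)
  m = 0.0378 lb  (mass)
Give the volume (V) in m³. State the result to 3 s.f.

Rearranging ρ = m/V for V: V = m/ρ.
ρ = 92.4 kg/m³; m = 0.0378 lb = 0.01715 kg.
V = 1.856×10^-4 m³

1.86×10^-4 m³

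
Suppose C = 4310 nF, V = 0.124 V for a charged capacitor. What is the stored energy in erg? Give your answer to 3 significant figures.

0.331 erg

Directly: E = ½CV².
C = 4310 nF = 4.310×10^-6 F; V = 0.124 V.
E = 3.314×10^-8 J  (the unit combination reduces to kg·m²/s² = J)
3.314×10^-8 J × (1 erg / 1.000×10^-7 J) = 0.3314 erg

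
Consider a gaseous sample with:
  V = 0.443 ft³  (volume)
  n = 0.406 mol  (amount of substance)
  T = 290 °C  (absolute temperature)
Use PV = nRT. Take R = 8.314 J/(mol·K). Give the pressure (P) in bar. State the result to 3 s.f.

P is given directly by: P = nRT/V.
V = 0.443 ft³ = 0.01254 m³; n = 0.406 mol; T = 290 °C = 563.1 K; R = 8.314 J/(mol·K).
P = 1.515×10^5 Pa
1.515×10^5 Pa × (1 bar / 1.000×10^5 Pa) = 1.515 bar

1.52 bar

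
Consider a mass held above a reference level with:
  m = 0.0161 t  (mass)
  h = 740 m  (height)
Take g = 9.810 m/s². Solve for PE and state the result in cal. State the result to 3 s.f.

27900 cal

PE is given directly by: PE = mgh.
m = 0.0161 t = 16.10 kg; h = 740 m; g = 9.810 m/s².
PE = 1.169×10^5 J
1.169×10^5 J × (1 cal / 4.184 J) = 27934 cal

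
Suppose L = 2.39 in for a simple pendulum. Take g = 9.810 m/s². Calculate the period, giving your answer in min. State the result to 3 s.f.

0.00824 min

T is given directly by: T = 2π√(L/g).
L = 2.39 in = 0.06071 m; g = 9.810 m/s².
T = 0.4943 s
0.4943 s × (1 min / 60.00 s) = 0.008238 min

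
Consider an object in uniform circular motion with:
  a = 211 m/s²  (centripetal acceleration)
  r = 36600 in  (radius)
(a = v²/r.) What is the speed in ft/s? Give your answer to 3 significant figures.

Rearranging: v = √(a·r).
a = 211 m/s²; r = 36600 in = 929.6 m.
v = 442.9 m/s
442.9 m/s × (1 ft/s / 0.3048 m/s) = 1453 ft/s

1450 ft/s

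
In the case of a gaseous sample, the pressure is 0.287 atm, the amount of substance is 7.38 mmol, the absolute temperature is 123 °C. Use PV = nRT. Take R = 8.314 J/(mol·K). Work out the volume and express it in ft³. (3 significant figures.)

0.0295 ft³

From the ideal-gas law: V = nRT/P.
P = 0.287 atm = 29080 Pa; n = 7.38 mmol = 0.007380 mol; T = 123 °C = 396.1 K; R = 8.314 J/(mol·K).
V = 8.358×10^-4 m³
8.358×10^-4 m³ × (1 ft³ / 0.02832 m³) = 0.02952 ft³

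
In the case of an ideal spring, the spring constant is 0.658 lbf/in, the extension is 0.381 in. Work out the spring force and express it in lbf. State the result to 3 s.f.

From Hooke's law: F = kx.
k = 0.658 lbf/in = 115.2 N/m; x = 0.381 in = 0.009677 m.
F = 1.115 N
1.115 N × (1 lbf / 4.448 N) = 0.2507 lbf

0.251 lbf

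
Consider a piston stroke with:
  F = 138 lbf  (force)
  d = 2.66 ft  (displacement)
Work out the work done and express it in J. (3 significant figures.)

498 J

W is given directly by: W = F·d.
F = 138 lbf = 613.9 N; d = 2.66 ft = 0.8108 m.
W = 497.7 J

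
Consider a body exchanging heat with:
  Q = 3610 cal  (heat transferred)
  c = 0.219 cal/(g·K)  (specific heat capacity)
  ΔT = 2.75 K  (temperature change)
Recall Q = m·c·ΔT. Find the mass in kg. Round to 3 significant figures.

Rearranging: m = Q/(c·ΔT).
Q = 3610 cal = 15104 J; c = 0.219 cal/(g·K) = 916.3 J/(kg·K); ΔT = 2.75 K.
m = 5.994 kg

5.99 kg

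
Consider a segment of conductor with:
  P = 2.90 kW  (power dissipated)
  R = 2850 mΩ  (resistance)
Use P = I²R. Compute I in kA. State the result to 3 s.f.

0.0319 kA

Rearranging P = I²R for I: I = √(P/R).
P = 2.90 kW = 2900 W; R = 2850 mΩ = 2.850 Ω.
I = 31.90 A
31.90 A × (1 kA / 1000 A) = 0.03190 kA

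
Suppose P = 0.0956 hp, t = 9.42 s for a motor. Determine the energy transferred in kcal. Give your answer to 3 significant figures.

0.161 kcal

Solving P = W/t for W: W = P·t.
P = 0.0956 hp = 71.29 W; t = 9.42 s.
W = 671.5 J
671.5 J × (1 kcal / 4184 J) = 0.1605 kcal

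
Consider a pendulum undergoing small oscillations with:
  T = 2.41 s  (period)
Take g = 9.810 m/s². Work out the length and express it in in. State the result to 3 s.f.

Rearranging: L = g·(T/2π)².
T = 2.41 s; g = 9.810 m/s².
L = 1.443 m
1.443 m × (1 in / 0.02540 m) = 56.82 in

56.8 in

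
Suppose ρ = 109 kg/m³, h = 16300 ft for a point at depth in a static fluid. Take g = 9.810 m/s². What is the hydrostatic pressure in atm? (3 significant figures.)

Directly: P = ρgh.
ρ = 109 kg/m³; h = 16300 ft = 4968 m; g = 9.810 m/s².
P = 5.312×10^6 Pa  (the unit combination reduces to kg/(m·s²) = Pa)
5.312×10^6 Pa × (1 atm / 1.013×10^5 Pa) = 52.43 atm

52.4 atm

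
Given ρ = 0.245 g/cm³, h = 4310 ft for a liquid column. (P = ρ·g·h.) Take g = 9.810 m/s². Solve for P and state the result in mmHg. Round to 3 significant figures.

23700 mmHg

P is given directly by: P = ρgh.
ρ = 0.245 g/cm³ = 245.0 kg/m³; h = 4310 ft = 1314 m; g = 9.810 m/s².
P = 3.157×10^6 Pa
3.157×10^6 Pa × (1 mmHg / 133.3 Pa) = 23682 mmHg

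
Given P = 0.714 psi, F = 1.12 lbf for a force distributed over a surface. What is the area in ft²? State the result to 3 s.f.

0.0109 ft²

Rearranging P = F/A for A: A = F/P.
P = 0.714 psi = 4923 Pa; F = 1.12 lbf = 4.982 N.
A = 0.001012 m²
0.001012 m² × (1 ft² / 0.09290 m²) = 0.01089 ft²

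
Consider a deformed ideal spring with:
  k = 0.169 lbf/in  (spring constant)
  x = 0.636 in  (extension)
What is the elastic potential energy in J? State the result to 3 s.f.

0.00386 J

Directly: U = ½kx².
k = 0.169 lbf/in = 29.60 N/m; x = 0.636 in = 0.01615 m.
U = 0.003862 J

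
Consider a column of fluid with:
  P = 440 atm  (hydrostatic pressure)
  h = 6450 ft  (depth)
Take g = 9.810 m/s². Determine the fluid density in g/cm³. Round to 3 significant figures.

2.31 g/cm³

Rearranging P = ρ·g·h for ρ: ρ = P/(g·h).
P = 440 atm = 4.458×10^7 Pa; h = 6450 ft = 1966 m; g = 9.810 m/s².
ρ = 2312 kg/m³
2312 kg/m³ × (1 g/cm³ / 1000 kg/m³) = 2.312 g/cm³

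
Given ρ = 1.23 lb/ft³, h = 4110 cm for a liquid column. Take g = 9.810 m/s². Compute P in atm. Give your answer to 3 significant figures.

0.0784 atm

P is given directly by: P = ρgh.
ρ = 1.23 lb/ft³ = 19.70 kg/m³; h = 4110 cm = 41.10 m; g = 9.810 m/s².
P = 7944 Pa
7944 Pa × (1 atm / 1.013×10^5 Pa) = 0.07840 atm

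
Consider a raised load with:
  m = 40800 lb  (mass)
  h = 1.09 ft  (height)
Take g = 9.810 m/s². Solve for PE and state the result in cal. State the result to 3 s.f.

Directly: PE = mgh.
m = 40800 lb = 18507 kg; h = 1.09 ft = 0.3322 m; g = 9.810 m/s².
PE = 60317 J
60317 J × (1 cal / 4.184 J) = 14416 cal

14400 cal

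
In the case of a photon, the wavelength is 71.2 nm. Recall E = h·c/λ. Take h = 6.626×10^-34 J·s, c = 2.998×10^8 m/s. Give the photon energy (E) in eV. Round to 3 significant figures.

17.4 eV

Directly: E = hc/λ.
λ = 71.2 nm = 7.120×10^-8 m; h = 6.626×10^-34 J·s; c = 2.998×10^8 m/s.
E = 2.790×10^-18 J  (the unit combination reduces to kg·m²/s² = J)
2.790×10^-18 J × (1 eV / 1.602×10^-19 J) = 17.41 eV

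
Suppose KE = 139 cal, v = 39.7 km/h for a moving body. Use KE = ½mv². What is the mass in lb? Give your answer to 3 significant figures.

21.1 lb

Rearranging KE = ½mv² for m: m = 2·KE/v².
KE = 139 cal = 581.6 J; v = 39.7 km/h = 11.03 m/s.
m = 9.564 kg
9.564 kg × (1 lb / 0.4536 kg) = 21.09 lb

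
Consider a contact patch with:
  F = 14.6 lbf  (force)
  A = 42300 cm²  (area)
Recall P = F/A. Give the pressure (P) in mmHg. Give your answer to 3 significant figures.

P is given directly by: P = F/A.
F = 14.6 lbf = 64.94 N; A = 42300 cm² = 4.230 m².
P = 15.35 Pa
15.35 Pa × (1 mmHg / 133.3 Pa) = 0.1152 mmHg

0.115 mmHg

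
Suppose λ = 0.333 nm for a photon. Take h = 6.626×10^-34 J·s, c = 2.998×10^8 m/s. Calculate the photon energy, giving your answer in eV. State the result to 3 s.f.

E is given directly by: E = hc/λ.
λ = 0.333 nm = 3.330×10^-10 m; h = 6.626×10^-34 J·s; c = 2.998×10^8 m/s.
E = 5.965×10^-16 J
5.965×10^-16 J × (1 eV / 1.602×10^-19 J) = 3723 eV

3720 eV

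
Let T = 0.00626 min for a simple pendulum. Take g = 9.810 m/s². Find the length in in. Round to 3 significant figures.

Rearranging T = 2π√(L/g) for L: L = g·(T/2π)².
T = 0.00626 min = 0.3756 s; g = 9.810 m/s².
L = 0.03506 m
0.03506 m × (1 in / 0.02540 m) = 1.380 in

1.38 in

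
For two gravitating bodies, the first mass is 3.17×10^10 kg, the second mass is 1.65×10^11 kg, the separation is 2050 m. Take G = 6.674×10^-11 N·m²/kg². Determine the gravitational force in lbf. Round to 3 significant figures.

F is given directly by: F = Gm₁m₂/r².
m₁ = 3.17×10^10 kg; m₂ = 1.65×10^11 kg; r = 2050 m; G = 6.674×10^-11 N·m²/kg².
F = 83066 N  (the unit combination reduces to kg·m/s² = N)
83066 N × (1 lbf / 4.448 N) = 18674 lbf

18700 lbf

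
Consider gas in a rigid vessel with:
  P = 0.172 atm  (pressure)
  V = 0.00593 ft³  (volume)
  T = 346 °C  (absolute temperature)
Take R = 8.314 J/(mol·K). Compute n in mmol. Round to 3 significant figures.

0.569 mmol

From the ideal-gas law: n = PV/(RT).
P = 0.172 atm = 17428 Pa; V = 0.00593 ft³ = 1.679×10^-4 m³; T = 346 °C = 619.1 K; R = 8.314 J/(mol·K).
n = 5.685×10^-4 mol
5.685×10^-4 mol × (1 mmol / 0.001000 mol) = 0.5685 mmol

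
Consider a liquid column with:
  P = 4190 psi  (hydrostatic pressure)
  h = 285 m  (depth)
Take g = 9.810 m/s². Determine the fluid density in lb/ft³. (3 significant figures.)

645 lb/ft³

Rearranging: ρ = P/(g·h).
P = 4190 psi = 2.889×10^7 Pa; h = 285 m; g = 9.810 m/s².
ρ = 10333 kg/m³
10333 kg/m³ × (1 lb/ft³ / 16.02 kg/m³) = 645.1 lb/ft³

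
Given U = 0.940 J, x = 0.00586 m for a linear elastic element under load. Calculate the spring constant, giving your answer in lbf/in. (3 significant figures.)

Rearranging: k = 2U/x².
U = 0.940 J; x = 0.00586 m.
k = 54747 N/m
54747 N/m × (1 lbf/in / 175.1 N/m) = 312.6 lbf/in

313 lbf/in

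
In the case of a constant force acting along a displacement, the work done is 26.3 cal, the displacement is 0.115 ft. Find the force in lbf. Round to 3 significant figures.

Rearranging W = F·d for F: F = W/d.
W = 26.3 cal = 110.0 J; d = 0.115 ft = 0.03505 m.
F = 3139 N
3139 N × (1 lbf / 4.448 N) = 705.7 lbf

706 lbf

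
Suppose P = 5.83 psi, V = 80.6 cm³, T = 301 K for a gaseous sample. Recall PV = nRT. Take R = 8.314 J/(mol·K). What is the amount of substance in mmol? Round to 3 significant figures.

Rearranging PV = nRT for n: n = PV/(RT).
P = 5.83 psi = 40196 Pa; V = 80.6 cm³ = 8.060×10^-5 m³; T = 301 K; R = 8.314 J/(mol·K).
n = 0.001295 mol
0.001295 mol × (1 mmol / 0.001000 mol) = 1.295 mmol

1.29 mmol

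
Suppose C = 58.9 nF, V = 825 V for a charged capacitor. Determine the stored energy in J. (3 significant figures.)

0.0200 J

E is given directly by: E = ½CV².
C = 58.9 nF = 5.890×10^-8 F; V = 825 V.
E = 0.02004 J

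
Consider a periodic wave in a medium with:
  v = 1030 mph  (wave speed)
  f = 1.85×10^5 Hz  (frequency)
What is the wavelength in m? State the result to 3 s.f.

0.00249 m

Rearranging v = f·λ for λ: λ = v/f.
v = 1030 mph = 460.5 m/s; f = 1.85×10^5 Hz.
λ = 0.002489 m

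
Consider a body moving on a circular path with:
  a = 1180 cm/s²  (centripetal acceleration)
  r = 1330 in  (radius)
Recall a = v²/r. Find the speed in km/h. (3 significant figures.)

71.9 km/h

Rearranging a = v²/r for v: v = √(a·r).
a = 1180 cm/s² = 11.80 m/s²; r = 1330 in = 33.78 m.
v = 19.97 m/s
19.97 m/s × (1 km/h / 0.2778 m/s) = 71.88 km/h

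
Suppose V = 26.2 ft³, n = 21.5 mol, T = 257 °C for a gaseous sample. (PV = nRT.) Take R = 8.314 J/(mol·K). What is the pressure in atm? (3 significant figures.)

From the ideal-gas law: P = nRT/V.
V = 26.2 ft³ = 0.7419 m³; n = 21.5 mol; T = 257 °C = 530.1 K; R = 8.314 J/(mol·K).
P = 1.277×10^5 Pa
1.277×10^5 Pa × (1 atm / 1.013×10^5 Pa) = 1.261 atm

1.26 atm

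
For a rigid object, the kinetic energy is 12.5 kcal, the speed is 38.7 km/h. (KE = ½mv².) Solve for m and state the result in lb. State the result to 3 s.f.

Rearranging: m = 2·KE/v².
KE = 12.5 kcal = 52300 J; v = 38.7 km/h = 10.75 m/s.
m = 905.1 kg
905.1 kg × (1 lb / 0.4536 kg) = 1995 lb

2000 lb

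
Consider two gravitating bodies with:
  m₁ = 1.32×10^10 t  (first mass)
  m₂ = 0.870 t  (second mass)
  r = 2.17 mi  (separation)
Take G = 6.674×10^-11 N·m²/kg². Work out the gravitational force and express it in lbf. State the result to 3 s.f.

From Newton's law of gravitation: F = Gm₁m₂/r².
m₁ = 1.32×10^10 t = 1.320×10^13 kg; m₂ = 0.870 t = 870.0 kg; r = 2.17 mi = 3492 m; G = 6.674×10^-11 N·m²/kg².
F = 0.06284 N  (the unit combination reduces to kg·m/s² = N)
0.06284 N × (1 lbf / 4.448 N) = 0.01413 lbf

0.0141 lbf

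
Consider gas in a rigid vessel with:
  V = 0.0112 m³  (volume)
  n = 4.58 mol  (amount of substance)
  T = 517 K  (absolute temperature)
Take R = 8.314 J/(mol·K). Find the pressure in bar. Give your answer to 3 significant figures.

17.6 bar

P is given directly by: P = nRT/V.
V = 0.0112 m³; n = 4.58 mol; T = 517 K; R = 8.314 J/(mol·K).
P = 1.758×10^6 Pa  (the unit combination reduces to kg/(m·s²) = Pa)
1.758×10^6 Pa × (1 bar / 1.000×10^5 Pa) = 17.58 bar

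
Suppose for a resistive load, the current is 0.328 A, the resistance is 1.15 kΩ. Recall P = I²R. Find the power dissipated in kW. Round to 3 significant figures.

0.124 kW

P is given directly by: P = I²R.
I = 0.328 A; R = 1.15 kΩ = 1150 Ω.
P = 123.7 W
123.7 W × (1 kW / 1000 W) = 0.1237 kW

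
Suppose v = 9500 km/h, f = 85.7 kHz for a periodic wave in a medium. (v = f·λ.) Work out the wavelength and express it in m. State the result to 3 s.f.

Rearranging: λ = v/f.
v = 9500 km/h = 2639 m/s; f = 85.7 kHz = 85700 Hz.
λ = 0.03079 m

0.0308 m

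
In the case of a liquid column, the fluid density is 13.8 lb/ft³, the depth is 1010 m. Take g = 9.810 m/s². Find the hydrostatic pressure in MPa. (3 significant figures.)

Directly: P = ρgh.
ρ = 13.8 lb/ft³ = 221.1 kg/m³; h = 1010 m; g = 9.810 m/s².
P = 2.190×10^6 Pa
2.190×10^6 Pa × (1 MPa / 1.000×10^6 Pa) = 2.190 MPa

2.19 MPa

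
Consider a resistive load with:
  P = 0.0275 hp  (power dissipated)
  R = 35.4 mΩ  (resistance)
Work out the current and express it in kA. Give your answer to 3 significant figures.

0.0241 kA

Solving P = I²R for I: I = √(P/R).
P = 0.0275 hp = 20.51 W; R = 35.4 mΩ = 0.03540 Ω.
I = 24.07 A
24.07 A × (1 kA / 1000 A) = 0.02407 kA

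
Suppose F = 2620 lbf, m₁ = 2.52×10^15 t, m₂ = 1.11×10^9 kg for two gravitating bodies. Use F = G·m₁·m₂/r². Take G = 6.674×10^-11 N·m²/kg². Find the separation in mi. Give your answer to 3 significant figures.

2490 mi

From Newton's law of gravitation: r = √(G·m₁m₂/F).
F = 2620 lbf = 11654 N; m₁ = 2.52×10^15 t = 2.520×10^18 kg; m₂ = 1.11×10^9 kg; G = 6.674×10^-11 N·m²/kg².
r = 4.002×10^6 m
4.002×10^6 m × (1 mi / 1609 m) = 2487 mi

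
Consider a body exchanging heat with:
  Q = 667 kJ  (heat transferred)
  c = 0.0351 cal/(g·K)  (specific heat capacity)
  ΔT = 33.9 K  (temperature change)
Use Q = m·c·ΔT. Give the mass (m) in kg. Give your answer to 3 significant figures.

134 kg

Solving Q = m·c·ΔT for m: m = Q/(c·ΔT).
Q = 667 kJ = 6.670×10^5 J; c = 0.0351 cal/(g·K) = 146.9 J/(kg·K); ΔT = 33.9 K.
m = 134.0 kg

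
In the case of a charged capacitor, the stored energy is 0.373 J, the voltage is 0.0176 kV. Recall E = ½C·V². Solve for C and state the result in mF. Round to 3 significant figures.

Rearranging E = ½C·V² for C: C = 2E/V².
E = 0.373 J; V = 0.0176 kV = 17.60 V.
C = 0.002408 F
0.002408 F × (1 mF / 0.001000 F) = 2.408 mF

2.41 mF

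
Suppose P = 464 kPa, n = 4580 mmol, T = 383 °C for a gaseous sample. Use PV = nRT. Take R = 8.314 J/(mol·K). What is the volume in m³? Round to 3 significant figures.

Rearranging: V = nRT/P.
P = 464 kPa = 4.640×10^5 Pa; n = 4580 mmol = 4.580 mol; T = 383 °C = 656.1 K; R = 8.314 J/(mol·K).
V = 0.05385 m³

0.0538 m³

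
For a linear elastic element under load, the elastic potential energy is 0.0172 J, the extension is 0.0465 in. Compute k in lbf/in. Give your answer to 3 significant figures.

141 lbf/in

Rearranging U = ½k·x² for k: k = 2U/x².
U = 0.0172 J; x = 0.0465 in = 0.001181 m.
k = 24660 N/m
24660 N/m × (1 lbf/in / 175.1 N/m) = 140.8 lbf/in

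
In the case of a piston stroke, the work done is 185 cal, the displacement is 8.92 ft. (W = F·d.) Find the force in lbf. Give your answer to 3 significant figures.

Rearranging W = F·d for F: F = W/d.
W = 185 cal = 774.0 J; d = 8.92 ft = 2.719 m.
F = 284.7 N
284.7 N × (1 lbf / 4.448 N) = 64.00 lbf

64.0 lbf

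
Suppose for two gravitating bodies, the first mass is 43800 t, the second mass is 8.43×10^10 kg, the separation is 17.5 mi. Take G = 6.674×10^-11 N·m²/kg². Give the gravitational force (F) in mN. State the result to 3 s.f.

From Newton's law of gravitation: F = Gm₁m₂/r².
m₁ = 43800 t = 4.380×10^7 kg; m₂ = 8.43×10^10 kg; r = 17.5 mi = 28164 m; G = 6.674×10^-11 N·m²/kg².
F = 0.3107 N
0.3107 N × (1 mN / 0.001000 N) = 310.7 mN

311 mN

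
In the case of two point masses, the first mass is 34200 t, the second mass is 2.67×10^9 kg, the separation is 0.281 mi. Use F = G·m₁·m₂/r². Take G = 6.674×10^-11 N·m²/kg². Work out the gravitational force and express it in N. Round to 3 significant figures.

From Newton's law of gravitation: F = Gm₁m₂/r².
m₁ = 34200 t = 3.420×10^7 kg; m₂ = 2.67×10^9 kg; r = 0.281 mi = 452.2 m; G = 6.674×10^-11 N·m²/kg².
F = 29.80 N  (the unit combination reduces to kg·m/s² = N)

29.8 N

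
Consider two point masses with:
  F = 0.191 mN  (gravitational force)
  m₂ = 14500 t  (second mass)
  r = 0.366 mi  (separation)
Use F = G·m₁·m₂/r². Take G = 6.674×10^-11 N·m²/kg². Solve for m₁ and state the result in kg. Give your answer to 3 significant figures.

Rearranging F = G·m₁·m₂/r² for m₁: m₁ = F·r²/(G·m₂).
F = 0.191 mN = 1.910×10^-4 N; m₂ = 14500 t = 1.450×10^7 kg; r = 0.366 mi = 589.0 m; G = 6.674×10^-11 N·m²/kg².
m₁ = 68476 kg

68500 kg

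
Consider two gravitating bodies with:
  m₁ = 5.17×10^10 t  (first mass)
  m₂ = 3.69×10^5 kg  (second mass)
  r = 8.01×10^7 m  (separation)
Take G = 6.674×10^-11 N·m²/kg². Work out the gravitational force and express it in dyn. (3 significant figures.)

0.0198 dyn

Directly: F = Gm₁m₂/r².
m₁ = 5.17×10^10 t = 5.170×10^13 kg; m₂ = 3.69×10^5 kg; r = 8.01×10^7 m; G = 6.674×10^-11 N·m²/kg².
F = 1.984×10^-7 N
1.984×10^-7 N × (1 dyn / 1.000×10^-5 N) = 0.01984 dyn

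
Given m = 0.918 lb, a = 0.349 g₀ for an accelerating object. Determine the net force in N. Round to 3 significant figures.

1.43 N

From Newton's second law: F = m·a.
m = 0.918 lb = 0.4164 kg; a = 0.349 g₀ = 3.423 m/s².
F = 1.425 N  (the unit combination reduces to kg·m/s² = N)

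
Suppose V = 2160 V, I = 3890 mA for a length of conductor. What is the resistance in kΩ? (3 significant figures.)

From Ohm's law: R = V/I.
V = 2160 V; I = 3890 mA = 3.890 A.
R = 555.3 Ω
555.3 Ω × (1 kΩ / 1000 Ω) = 0.5553 kΩ

0.555 kΩ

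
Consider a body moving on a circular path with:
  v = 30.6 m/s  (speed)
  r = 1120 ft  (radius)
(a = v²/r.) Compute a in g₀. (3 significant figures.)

0.280 g₀

a is given directly by: a = v²/r.
v = 30.6 m/s; r = 1120 ft = 341.4 m.
a = 2.743 m/s²
2.743 m/s² × (1 g₀ / 9.807 m/s²) = 0.2797 g₀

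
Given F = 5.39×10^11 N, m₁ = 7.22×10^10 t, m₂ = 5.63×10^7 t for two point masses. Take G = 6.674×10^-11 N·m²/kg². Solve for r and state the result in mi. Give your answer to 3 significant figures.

From Newton's law of gravitation: r = √(G·m₁m₂/F).
F = 5.39×10^11 N; m₁ = 7.22×10^10 t = 7.220×10^13 kg; m₂ = 5.63×10^7 t = 5.630×10^10 kg; G = 6.674×10^-11 N·m²/kg².
r = 22.43 m
22.43 m × (1 mi / 1609 m) = 0.01394 mi

0.0139 mi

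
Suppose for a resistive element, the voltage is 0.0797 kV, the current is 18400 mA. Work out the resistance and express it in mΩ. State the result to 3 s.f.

4330 mΩ

Solving V = I·R for R: R = V/I.
V = 0.0797 kV = 79.70 V; I = 18400 mA = 18.40 A.
R = 4.332 Ω
4.332 Ω × (1 mΩ / 0.001000 Ω) = 4332 mΩ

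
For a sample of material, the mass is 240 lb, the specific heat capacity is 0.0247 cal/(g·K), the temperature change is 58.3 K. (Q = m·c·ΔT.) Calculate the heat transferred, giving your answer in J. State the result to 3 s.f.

6.56×10^5 J

Q is given directly by: Q = mcΔT.
m = 240 lb = 108.9 kg; c = 0.0247 cal/(g·K) = 103.3 J/(kg·K); ΔT = 58.3 K.
Q = 6.559×10^5 J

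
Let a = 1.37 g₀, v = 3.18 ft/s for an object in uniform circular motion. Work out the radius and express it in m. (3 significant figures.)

0.0699 m

Rearranging: r = v²/a.
a = 1.37 g₀ = 13.44 m/s²; v = 3.18 ft/s = 0.9693 m/s.
r = 0.06993 m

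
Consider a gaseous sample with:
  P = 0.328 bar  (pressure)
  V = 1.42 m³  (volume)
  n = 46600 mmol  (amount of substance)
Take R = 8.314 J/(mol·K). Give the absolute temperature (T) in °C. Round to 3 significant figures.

-153 °C

Solving PV = nRT for T: T = PV/(nR).
P = 0.328 bar = 32800 Pa; V = 1.42 m³; n = 46600 mmol = 46.60 mol; R = 8.314 J/(mol·K).
T = 120.2 K
120.2 K − 273.15 = -152.9 °C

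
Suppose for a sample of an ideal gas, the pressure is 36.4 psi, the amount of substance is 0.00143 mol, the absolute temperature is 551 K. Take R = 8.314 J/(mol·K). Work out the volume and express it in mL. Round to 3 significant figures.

26.1 mL

From the ideal-gas law: V = nRT/P.
P = 36.4 psi = 2.510×10^5 Pa; n = 0.00143 mol; T = 551 K; R = 8.314 J/(mol·K).
V = 2.610×10^-5 m³
2.610×10^-5 m³ × (1 mL / 1.000×10^-6 m³) = 26.10 mL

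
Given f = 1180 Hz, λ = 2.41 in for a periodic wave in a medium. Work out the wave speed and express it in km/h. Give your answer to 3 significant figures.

260 km/h

v is given directly by: v = fλ.
f = 1180 Hz; λ = 2.41 in = 0.06121 m.
v = 72.23 m/s
72.23 m/s × (1 km/h / 0.2778 m/s) = 260.0 km/h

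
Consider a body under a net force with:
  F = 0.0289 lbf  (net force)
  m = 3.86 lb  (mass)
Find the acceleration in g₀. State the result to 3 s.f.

0.00749 g₀

From Newton's second law: a = F/m.
F = 0.0289 lbf = 0.1286 N; m = 3.86 lb = 1.751 kg.
a = 0.07342 m/s²
0.07342 m/s² × (1 g₀ / 9.807 m/s²) = 0.007487 g₀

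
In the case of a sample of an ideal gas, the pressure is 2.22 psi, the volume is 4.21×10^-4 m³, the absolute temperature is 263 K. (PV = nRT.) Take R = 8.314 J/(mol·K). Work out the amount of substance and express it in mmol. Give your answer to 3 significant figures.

Rearranging PV = nRT for n: n = PV/(RT).
P = 2.22 psi = 15306 Pa; V = 4.21×10^-4 m³; T = 263 K; R = 8.314 J/(mol·K).
n = 0.002947 mol
0.002947 mol × (1 mmol / 0.001000 mol) = 2.947 mmol

2.95 mmol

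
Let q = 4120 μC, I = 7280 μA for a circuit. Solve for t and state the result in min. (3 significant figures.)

Rearranging: t = q/I.
q = 4120 μC = 0.004120 C; I = 7280 μA = 0.007280 A.
t = 0.5659 s
0.5659 s × (1 min / 60.00 s) = 0.009432 min

0.00943 min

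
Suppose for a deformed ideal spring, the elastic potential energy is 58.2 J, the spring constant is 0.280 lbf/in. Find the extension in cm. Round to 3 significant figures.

154 cm

Solving U = ½k·x² for x: x = √(2U/k).
U = 58.2 J; k = 0.280 lbf/in = 49.04 N/m.
x = 1.541 m
1.541 m × (1 cm / 0.01000 m) = 154.1 cm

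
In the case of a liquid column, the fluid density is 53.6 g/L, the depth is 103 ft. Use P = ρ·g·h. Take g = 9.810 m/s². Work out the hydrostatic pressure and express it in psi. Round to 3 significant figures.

2.39 psi

Directly: P = ρgh.
ρ = 53.6 g/L = 53.60 kg/m³; h = 103 ft = 31.39 m; g = 9.810 m/s².
P = 16508 Pa
16508 Pa × (1 psi / 6895 Pa) = 2.394 psi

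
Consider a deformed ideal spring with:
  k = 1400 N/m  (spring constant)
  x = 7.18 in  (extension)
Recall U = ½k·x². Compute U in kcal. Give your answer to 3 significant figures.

U is given directly by: U = ½kx².
k = 1400 N/m; x = 7.18 in = 0.1824 m.
U = 23.28 J
23.28 J × (1 kcal / 4184 J) = 0.005564 kcal

0.00556 kcal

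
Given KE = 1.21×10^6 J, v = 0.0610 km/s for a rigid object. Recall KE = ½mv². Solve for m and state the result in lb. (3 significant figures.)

1430 lb

Rearranging: m = 2·KE/v².
KE = 1.21×10^6 J; v = 0.0610 km/s = 61.00 m/s.
m = 650.4 kg
650.4 kg × (1 lb / 0.4536 kg) = 1434 lb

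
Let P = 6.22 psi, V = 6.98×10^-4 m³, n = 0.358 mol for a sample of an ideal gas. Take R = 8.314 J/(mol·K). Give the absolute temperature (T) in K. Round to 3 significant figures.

Solving PV = nRT for T: T = PV/(nR).
P = 6.22 psi = 42885 Pa; V = 6.98×10^-4 m³; n = 0.358 mol; R = 8.314 J/(mol·K).
T = 10.06 K

10.1 K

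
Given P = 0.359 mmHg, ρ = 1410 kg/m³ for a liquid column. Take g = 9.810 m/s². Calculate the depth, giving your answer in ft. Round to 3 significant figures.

Rearranging: h = P/(ρ·g).
P = 0.359 mmHg = 47.86 Pa; ρ = 1410 kg/m³; g = 9.810 m/s².
h = 0.003460 m
0.003460 m × (1 ft / 0.3048 m) = 0.01135 ft

0.0114 ft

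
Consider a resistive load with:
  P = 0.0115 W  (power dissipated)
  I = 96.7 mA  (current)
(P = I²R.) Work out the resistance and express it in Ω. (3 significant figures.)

1.23 Ω

Rearranging P = I²R for R: R = P/I².
P = 0.0115 W; I = 96.7 mA = 0.09670 A.
R = 1.230 Ω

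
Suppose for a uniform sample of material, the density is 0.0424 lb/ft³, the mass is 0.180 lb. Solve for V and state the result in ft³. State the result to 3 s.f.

4.25 ft³

Rearranging ρ = m/V for V: V = m/ρ.
ρ = 0.0424 lb/ft³ = 0.6792 kg/m³; m = 0.180 lb = 0.08165 kg.
V = 0.1202 m³
0.1202 m³ × (1 ft³ / 0.02832 m³) = 4.245 ft³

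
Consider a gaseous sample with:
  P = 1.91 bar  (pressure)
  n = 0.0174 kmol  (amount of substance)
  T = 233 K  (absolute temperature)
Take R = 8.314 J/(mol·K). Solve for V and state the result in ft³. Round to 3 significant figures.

Rearranging: V = nRT/P.
P = 1.91 bar = 1.910×10^5 Pa; n = 0.0174 kmol = 17.40 mol; T = 233 K; R = 8.314 J/(mol·K).
V = 0.1765 m³
0.1765 m³ × (1 ft³ / 0.02832 m³) = 6.232 ft³

6.23 ft³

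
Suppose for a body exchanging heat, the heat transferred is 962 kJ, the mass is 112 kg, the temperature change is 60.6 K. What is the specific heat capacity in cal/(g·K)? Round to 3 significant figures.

Solving Q = m·c·ΔT for c: c = Q/(m·ΔT).
Q = 962 kJ = 9.620×10^5 J; m = 112 kg; ΔT = 60.6 K.
c = 141.7 J/(kg·K)
141.7 J/(kg·K) × (1 cal/(g·K) / 4184 J/(kg·K)) = 0.03388 cal/(g·K)

0.0339 cal/(g·K)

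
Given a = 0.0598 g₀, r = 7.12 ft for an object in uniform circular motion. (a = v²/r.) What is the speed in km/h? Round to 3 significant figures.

4.06 km/h

Rearranging a = v²/r for v: v = √(a·r).
a = 0.0598 g₀ = 0.5864 m/s²; r = 7.12 ft = 2.170 m.
v = 1.128 m/s
1.128 m/s × (1 km/h / 0.2778 m/s) = 4.061 km/h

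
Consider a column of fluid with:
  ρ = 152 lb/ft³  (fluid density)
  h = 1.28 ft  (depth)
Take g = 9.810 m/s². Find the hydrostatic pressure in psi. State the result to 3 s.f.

P is given directly by: P = ρgh.
ρ = 152 lb/ft³ = 2435 kg/m³; h = 1.28 ft = 0.3901 m; g = 9.810 m/s².
P = 9319 Pa
9319 Pa × (1 psi / 6895 Pa) = 1.352 psi

1.35 psi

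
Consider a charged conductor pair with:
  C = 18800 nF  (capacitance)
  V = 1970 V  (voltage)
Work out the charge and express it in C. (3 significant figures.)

Rearranging: Q = CV.
C = 18800 nF = 1.880×10^-5 F; V = 1970 V.
Q = 0.03704 C

0.0370 C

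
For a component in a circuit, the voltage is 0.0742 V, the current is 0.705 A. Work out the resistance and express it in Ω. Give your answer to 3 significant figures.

Rearranging V = I·R for R: R = V/I.
V = 0.0742 V; I = 0.705 A.
R = 0.1052 Ω

0.105 Ω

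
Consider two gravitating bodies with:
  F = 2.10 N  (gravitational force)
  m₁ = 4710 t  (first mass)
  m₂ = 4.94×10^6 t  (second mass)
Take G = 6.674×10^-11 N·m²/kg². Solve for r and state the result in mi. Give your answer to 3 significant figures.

0.534 mi

Rearranging: r = √(G·m₁m₂/F).
F = 2.10 N; m₁ = 4710 t = 4.710×10^6 kg; m₂ = 4.94×10^6 t = 4.940×10^9 kg; G = 6.674×10^-11 N·m²/kg².
r = 859.9 m
859.9 m × (1 mi / 1609 m) = 0.5343 mi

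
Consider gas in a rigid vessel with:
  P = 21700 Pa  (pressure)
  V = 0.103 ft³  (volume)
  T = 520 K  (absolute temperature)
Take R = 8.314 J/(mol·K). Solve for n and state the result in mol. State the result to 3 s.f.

From the ideal-gas law: n = PV/(RT).
P = 21700 Pa; V = 0.103 ft³ = 0.002917 m³; T = 520 K; R = 8.314 J/(mol·K).
n = 0.01464 mol

0.0146 mol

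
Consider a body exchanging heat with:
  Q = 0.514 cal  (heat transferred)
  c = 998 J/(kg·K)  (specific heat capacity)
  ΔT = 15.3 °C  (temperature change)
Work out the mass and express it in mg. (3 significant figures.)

141 mg

Solving Q = m·c·ΔT for m: m = Q/(c·ΔT).
Q = 0.514 cal = 2.151 J; c = 998 J/(kg·K); ΔT = 15.3 °C = 15.30 K.
m = 1.408×10^-4 kg
1.408×10^-4 kg × (1 mg / 1.000×10^-6 kg) = 140.8 mg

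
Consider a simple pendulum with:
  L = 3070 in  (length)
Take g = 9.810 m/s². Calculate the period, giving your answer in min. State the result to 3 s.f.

T is given directly by: T = 2π√(L/g).
L = 3070 in = 77.98 m; g = 9.810 m/s².
T = 17.71 s
17.71 s × (1 min / 60.00 s) = 0.2952 min

0.295 min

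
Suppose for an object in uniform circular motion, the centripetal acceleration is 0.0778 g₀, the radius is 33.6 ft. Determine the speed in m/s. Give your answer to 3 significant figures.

2.80 m/s

Solving a = v²/r for v: v = √(a·r).
a = 0.0778 g₀ = 0.7630 m/s²; r = 33.6 ft = 10.24 m.
v = 2.795 m/s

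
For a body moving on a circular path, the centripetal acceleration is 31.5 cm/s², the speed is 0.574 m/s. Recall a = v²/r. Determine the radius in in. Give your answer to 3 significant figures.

Rearranging a = v²/r for r: r = v²/a.
a = 31.5 cm/s² = 0.3150 m/s²; v = 0.574 m/s.
r = 1.046 m
1.046 m × (1 in / 0.02540 m) = 41.18 in

41.2 in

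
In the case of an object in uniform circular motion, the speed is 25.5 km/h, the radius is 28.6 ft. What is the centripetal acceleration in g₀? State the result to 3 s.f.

a is given directly by: a = v²/r.
v = 25.5 km/h = 7.083 m/s; r = 28.6 ft = 8.717 m.
a = 5.756 m/s²
5.756 m/s² × (1 g₀ / 9.807 m/s²) = 0.5869 g₀

0.587 g₀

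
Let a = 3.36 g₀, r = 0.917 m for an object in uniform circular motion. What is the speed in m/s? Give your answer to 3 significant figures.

Rearranging a = v²/r for v: v = √(a·r).
a = 3.36 g₀ = 32.95 m/s²; r = 0.917 m.
v = 5.497 m/s

5.50 m/s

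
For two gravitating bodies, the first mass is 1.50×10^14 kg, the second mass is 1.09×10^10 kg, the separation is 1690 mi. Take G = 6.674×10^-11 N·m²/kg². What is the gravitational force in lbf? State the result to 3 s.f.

Directly: F = Gm₁m₂/r².
m₁ = 1.50×10^14 kg; m₂ = 1.09×10^10 kg; r = 1690 mi = 2.720×10^6 m; G = 6.674×10^-11 N·m²/kg².
F = 14.75 N
14.75 N × (1 lbf / 4.448 N) = 3.316 lbf

3.32 lbf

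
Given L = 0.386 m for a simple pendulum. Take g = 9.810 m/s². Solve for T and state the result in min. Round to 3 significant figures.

Directly: T = 2π√(L/g).
L = 0.386 m; g = 9.810 m/s².
T = 1.246 s
1.246 s × (1 min / 60.00 s) = 0.02077 min

0.0208 min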